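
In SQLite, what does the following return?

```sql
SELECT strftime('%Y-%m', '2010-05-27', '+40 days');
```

2010-07

First apply '+40 days': 2010-05-27 → 2010-07-06.
`%Y-%m` extracts the year-month: 2010-07.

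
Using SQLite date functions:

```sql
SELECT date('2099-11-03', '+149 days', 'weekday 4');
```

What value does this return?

2100-04-01

Applying '+149 days' to 2099-11-03: counting 149 days forward gives 2100-04-01.
`weekday 4` advances to the next Thursday; 2100-04-01 is already a Thursday, so it stays at 2100-04-01.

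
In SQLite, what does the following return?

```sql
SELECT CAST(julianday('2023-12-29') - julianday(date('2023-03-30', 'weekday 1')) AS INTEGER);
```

`weekday 1` advances to the next Monday; 2023-03-30 is a Thursday, so it moves forward to 2023-04-03.
27 days remain in April 2023 after the 3rd (30 − 3).
Full months from May 2023 through November 2023 contribute their day counts.
Then 29 days into December 2023.
Total: 27 + 31 + 30 + 31 + 31 + 30 + 31 + 30 + 29 = 270.

270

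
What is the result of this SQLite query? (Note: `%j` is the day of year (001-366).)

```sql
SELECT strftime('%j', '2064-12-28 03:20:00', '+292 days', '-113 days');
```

176

First apply '+292 days', '-113 days': 2064-12-28 03:20:00 → 2065-06-25 03:20:00.
Day-of-year for 2065-06-25: days since 2065-01-01 inclusive = 176, zero-padded to 176.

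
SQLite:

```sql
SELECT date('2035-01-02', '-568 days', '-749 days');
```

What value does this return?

2031-05-26

Applying '-568 days' to 2035-01-02: counting 568 days back gives 2033-06-13.
Applying '-749 days' to 2033-06-13: counting 749 days back gives 2031-05-26.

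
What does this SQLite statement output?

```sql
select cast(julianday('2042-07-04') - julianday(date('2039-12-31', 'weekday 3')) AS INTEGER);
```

`weekday 3` advances to the next Wednesday; 2039-12-31 is a Saturday, so it moves forward to 2040-01-04.
27 days remain in January 2040 after the 4th (31 − 4).
Full months from February 2040 through June 2042 contribute their day counts.
Then 4 days into July 2042.
Total: 27 + 29 + 31 + 30 + 31 + 30 + 31 + 31 + 30 + 31 + 30 + 31 + 31 + 28 + 31 + 30 + 31 + 30 + 31 + 31 + 30 + 31 + 30 + 31 + 31 + 28 + 31 + 30 + 31 + 30 + 4 = 912.

912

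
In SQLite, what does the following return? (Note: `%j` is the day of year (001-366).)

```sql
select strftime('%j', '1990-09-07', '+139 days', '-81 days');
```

308

First apply '+139 days', '-81 days': 1990-09-07 → 1990-11-04.
Day-of-year for 1990-11-04: days since 1990-01-01 inclusive = 308, zero-padded to 308.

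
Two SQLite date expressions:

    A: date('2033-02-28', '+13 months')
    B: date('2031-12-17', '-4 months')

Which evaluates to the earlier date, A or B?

A = 2034-03-28.
B = 2031-08-17.
B is earlier.

B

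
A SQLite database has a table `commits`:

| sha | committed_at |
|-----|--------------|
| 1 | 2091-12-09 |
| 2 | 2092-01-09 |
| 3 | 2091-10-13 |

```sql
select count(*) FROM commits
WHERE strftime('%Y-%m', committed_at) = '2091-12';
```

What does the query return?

1

Rows with year-month 2091-12: 2091-12-09 → 1.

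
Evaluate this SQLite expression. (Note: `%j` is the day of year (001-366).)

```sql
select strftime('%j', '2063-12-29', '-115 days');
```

First apply '-115 days': 2063-12-29 → 2063-09-05.
Day-of-year for 2063-09-05: days since 2063-01-01 inclusive = 248, zero-padded to 248.

248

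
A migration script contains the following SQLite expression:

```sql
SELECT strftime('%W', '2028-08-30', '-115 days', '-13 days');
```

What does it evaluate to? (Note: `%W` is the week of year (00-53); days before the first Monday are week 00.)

17

First apply '-115 days', '-13 days': 2028-08-30 → 2028-04-24.
2028-04-24 is a Monday. SQLite's %W counts Mondays since the year started; the result is 17.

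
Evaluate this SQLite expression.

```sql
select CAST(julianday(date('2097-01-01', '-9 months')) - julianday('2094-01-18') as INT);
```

Adding -9 months to 2097-01-01 gives 2096-04-01.
13 days remain in January 2094 after the 18th (31 − 18).
Full months from February 2094 through March 2096 contribute their day counts.
Then 1 day into April 2096.
Total: 13 + 28 + 31 + 30 + 31 + 30 + 31 + 31 + 30 + 31 + 30 + 31 + 31 + 28 + 31 + 30 + 31 + 30 + 31 + 31 + 30 + 31 + 30 + 31 + 31 + 29 + 31 + 1 = 804.

804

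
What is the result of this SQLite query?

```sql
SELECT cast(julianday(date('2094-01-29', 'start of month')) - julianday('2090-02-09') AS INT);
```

1422

`start of month` rewinds 2094-01-29 to 2094-01-01.
19 days remain in February 2090 after the 9th (28 − 9).
Full months from March 2090 through December 2093 contribute their day counts.
Then 1 day into January 2094.
Total: 19 + 31 + 30 + 31 + 30 + 31 + 31 + 30 + 31 + 30 + 31 + 31 + 28 + 31 + 30 + 31 + 30 + 31 + 31 + 30 + 31 + 30 + 31 + 31 + 29 + 31 + 30 + 31 + 30 + 31 + 31 + 30 + 31 + 30 + 31 + 31 + 28 + 31 + 30 + 31 + 30 + 31 + 31 + 30 + 31 + 30 + 31 + 1 = 1422.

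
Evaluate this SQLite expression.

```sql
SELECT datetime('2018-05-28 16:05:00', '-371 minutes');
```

2018-05-28 09:54:00

371 minutes = 6h 11m; -371 minutes from 2018-05-28 16:05:00 is 2018-05-28 09:54:00.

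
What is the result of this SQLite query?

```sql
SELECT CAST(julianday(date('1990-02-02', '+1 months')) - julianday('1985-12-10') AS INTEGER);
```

Adding +1 month to 1990-02-02 gives 1990-03-02.
21 days remain in December 1985 after the 10th (31 − 10).
Full months from January 1986 through February 1990 contribute their day counts.
Then 2 days into March 1990.
Total: 21 + 31 + 28 + 31 + 30 + 31 + 30 + 31 + 31 + 30 + 31 + 30 + 31 + 31 + 28 + 31 + 30 + 31 + 30 + 31 + 31 + 30 + 31 + 30 + 31 + 31 + 29 + 31 + 30 + 31 + 30 + 31 + 31 + 30 + 31 + 30 + 31 + 31 + 28 + 31 + 30 + 31 + 30 + 31 + 31 + 30 + 31 + 30 + 31 + 31 + 28 + 2 = 1543.

1543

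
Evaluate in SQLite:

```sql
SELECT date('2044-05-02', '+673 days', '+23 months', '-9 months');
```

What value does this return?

Applying '+673 days' to 2044-05-02: counting 673 days forward gives 2046-03-06.
Adding +23 months to 2046-03-06 gives 2048-02-06.
Adding -9 months to 2048-02-06 gives 2047-05-06.

2047-05-06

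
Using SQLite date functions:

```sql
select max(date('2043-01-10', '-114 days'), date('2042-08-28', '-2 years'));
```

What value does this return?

date('2043-01-10', '-114 days') → 2042-09-18.
date('2042-08-28', '-2 years') → 2040-08-28.
Later of the two is 2042-09-18.

2042-09-18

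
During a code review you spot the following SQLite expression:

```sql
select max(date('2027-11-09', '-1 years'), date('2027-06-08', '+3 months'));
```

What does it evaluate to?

date('2027-11-09', '-1 years') → 2026-11-09.
date('2027-06-08', '+3 months') → 2027-09-08.
Later of the two is 2027-09-08.

2027-09-08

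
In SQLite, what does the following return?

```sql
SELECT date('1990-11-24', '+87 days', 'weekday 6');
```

Applying '+87 days' to 1990-11-24: counting 87 days forward gives 1991-02-19.
`weekday 6` advances to the next Saturday; 1991-02-19 is a Tuesday, so it moves forward to 1991-02-23.

1991-02-23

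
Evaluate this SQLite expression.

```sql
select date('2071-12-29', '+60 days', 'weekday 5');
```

2072-03-04

Applying '+60 days' to 2071-12-29: counting 60 days forward gives 2072-02-27.
`weekday 5` advances to the next Friday; 2072-02-27 is a Saturday, so it moves forward to 2072-03-04.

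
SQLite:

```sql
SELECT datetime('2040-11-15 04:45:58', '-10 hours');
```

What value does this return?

2040-11-14 18:45:58

-10 hours from 2040-11-15 04:45:58 is 2040-11-14 18:45:58 (crosses midnight).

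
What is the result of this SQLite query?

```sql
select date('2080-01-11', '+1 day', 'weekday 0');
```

2080-01-14

Advancing 1 more day within January lands on 2080-01-12.
`weekday 0` advances to the next Sunday; 2080-01-12 is a Friday, so it moves forward to 2080-01-14.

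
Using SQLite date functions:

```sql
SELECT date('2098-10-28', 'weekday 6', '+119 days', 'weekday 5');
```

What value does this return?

2099-03-06

`weekday 6` advances to the next Saturday; 2098-10-28 is a Tuesday, so it moves forward to 2098-11-01.
Applying '+119 days' to 2098-11-01: counting 119 days forward gives 2099-02-28.
`weekday 5` advances to the next Friday; 2099-02-28 is a Saturday, so it moves forward to 2099-03-06.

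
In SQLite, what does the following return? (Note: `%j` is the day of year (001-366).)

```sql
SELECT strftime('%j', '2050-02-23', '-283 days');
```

First apply '-283 days': 2050-02-23 → 2049-05-16.
Day-of-year for 2049-05-16: days since 2049-01-01 inclusive = 136, zero-padded to 136.

136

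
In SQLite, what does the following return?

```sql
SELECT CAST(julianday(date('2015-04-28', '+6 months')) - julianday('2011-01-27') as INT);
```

1735

Adding +6 months to 2015-04-28 gives 2015-10-28.
4 days remain in January 2011 after the 27th (31 − 27).
Full months from February 2011 through September 2015 contribute their day counts.
Then 28 days into October 2015.
Total: 4 + 28 + 31 + 30 + 31 + 30 + 31 + 31 + 30 + 31 + 30 + 31 + 31 + 29 + 31 + 30 + 31 + 30 + 31 + 31 + 30 + 31 + 30 + 31 + 31 + 28 + 31 + 30 + 31 + 30 + 31 + 31 + 30 + 31 + 30 + 31 + 31 + 28 + 31 + 30 + 31 + 30 + 31 + 31 + 30 + 31 + 30 + 31 + 31 + 28 + 31 + 30 + 31 + 30 + 31 + 31 + 30 + 28 = 1735.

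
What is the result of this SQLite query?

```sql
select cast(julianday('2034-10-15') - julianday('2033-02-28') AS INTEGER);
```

0 days remain in February 2033 after the 28th (28 − 28).
Full months from March 2033 through September 2034 contribute their day counts.
Then 15 days into October 2034.
Total: 0 + 31 + 30 + 31 + 30 + 31 + 31 + 30 + 31 + 30 + 31 + 31 + 28 + 31 + 30 + 31 + 30 + 31 + 31 + 30 + 15 = 594.

594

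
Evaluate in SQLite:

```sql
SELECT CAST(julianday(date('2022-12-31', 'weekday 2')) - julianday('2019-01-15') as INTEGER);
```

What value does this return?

1449

`weekday 2` advances to the next Tuesday; 2022-12-31 is a Saturday, so it moves forward to 2023-01-03.
16 days remain in January 2019 after the 15th (31 − 15).
Full months from February 2019 through December 2022 contribute their day counts.
Then 3 days into January 2023.
Total: 16 + 28 + 31 + 30 + 31 + 30 + 31 + 31 + 30 + 31 + 30 + 31 + 31 + 29 + 31 + 30 + 31 + 30 + 31 + 31 + 30 + 31 + 30 + 31 + 31 + 28 + 31 + 30 + 31 + 30 + 31 + 31 + 30 + 31 + 30 + 31 + 31 + 28 + 31 + 30 + 31 + 30 + 31 + 31 + 30 + 31 + 30 + 31 + 3 = 1449.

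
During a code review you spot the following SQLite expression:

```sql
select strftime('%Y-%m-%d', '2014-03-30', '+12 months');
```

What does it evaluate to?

First apply '+12 months': 2014-03-30 → 2015-03-30.
`%Y-%m-%d` extracts the ISO date: 2015-03-30.

2015-03-30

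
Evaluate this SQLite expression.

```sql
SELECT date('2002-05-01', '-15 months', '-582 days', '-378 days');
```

1998-06-17

Adding -15 months to 2002-05-01 gives 2001-02-01.
Applying '-582 days' to 2001-02-01: counting 582 days back gives 1999-06-30.
Applying '-378 days' to 1999-06-30: counting 378 days back gives 1998-06-17.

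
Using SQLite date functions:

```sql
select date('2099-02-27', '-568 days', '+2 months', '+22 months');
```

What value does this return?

2099-08-08

Applying '-568 days' to 2099-02-27: counting 568 days back gives 2097-08-08.
Adding +2 months to 2097-08-08 gives 2097-10-08.
Adding +22 months to 2097-10-08 gives 2099-08-08.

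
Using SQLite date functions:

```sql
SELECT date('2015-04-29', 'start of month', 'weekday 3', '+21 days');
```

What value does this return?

2015-04-22

`start of month` rewinds 2015-04-29 to 2015-04-01.
`weekday 3` advances to the next Wednesday; 2015-04-01 is already a Wednesday, so it stays at 2015-04-01.
Advancing 21 more days within April lands on 2015-04-22.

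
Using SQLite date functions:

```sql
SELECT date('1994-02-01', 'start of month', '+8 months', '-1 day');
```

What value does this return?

`start of month` rewinds 1994-02-01 to 1994-02-01.
Adding +8 months to 1994-02-01 gives 1994-10-01.
Going back 1 day from 1994-10-01 reaches 1994-09-30 (last day of September, 30 days).

1994-09-30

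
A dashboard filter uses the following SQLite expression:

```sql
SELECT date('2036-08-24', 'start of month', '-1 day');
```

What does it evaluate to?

`start of month` rewinds 2036-08-24 to 2036-08-01.
Going back 1 day from 2036-08-01 reaches 2036-07-31 (last day of July, 31 days).

2036-07-31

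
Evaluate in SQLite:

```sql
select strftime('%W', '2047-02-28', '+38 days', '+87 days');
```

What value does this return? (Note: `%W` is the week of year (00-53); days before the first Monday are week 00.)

26

First apply '+38 days', '+87 days': 2047-02-28 → 2047-07-03.
2047-07-03 is a Wednesday. SQLite's %W counts Mondays since the year started; the result is 26.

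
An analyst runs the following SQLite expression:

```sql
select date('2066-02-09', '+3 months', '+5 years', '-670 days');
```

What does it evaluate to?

2069-07-08

Adding +3 months to 2066-02-09 gives 2066-05-09.
Adding +5 years to 2066-05-09 gives 2071-05-09.
Applying '-670 days' to 2071-05-09: counting 670 days back gives 2069-07-08.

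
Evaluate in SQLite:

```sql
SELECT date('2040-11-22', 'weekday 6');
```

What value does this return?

`weekday 6` advances to the next Saturday; 2040-11-22 is a Thursday, so it moves forward to 2040-11-24.

2040-11-24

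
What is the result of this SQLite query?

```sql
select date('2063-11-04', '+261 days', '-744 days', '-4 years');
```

2058-07-09

Applying '+261 days' to 2063-11-04: counting 261 days forward gives 2064-07-22.
Applying '-744 days' to 2064-07-22: counting 744 days back gives 2062-07-09.
Adding -4 years to 2062-07-09 gives 2058-07-09.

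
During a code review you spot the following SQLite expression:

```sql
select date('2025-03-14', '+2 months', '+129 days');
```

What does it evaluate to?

2025-09-20

Adding +2 months to 2025-03-14 gives 2025-05-14.
Applying '+129 days' to 2025-05-14: counting 129 days forward gives 2025-09-20.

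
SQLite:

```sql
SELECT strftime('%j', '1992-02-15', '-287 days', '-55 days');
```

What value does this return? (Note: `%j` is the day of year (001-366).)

069

First apply '-287 days', '-55 days': 1992-02-15 → 1991-03-10.
Day-of-year for 1991-03-10: days since 1991-01-01 inclusive = 69, zero-padded to 069.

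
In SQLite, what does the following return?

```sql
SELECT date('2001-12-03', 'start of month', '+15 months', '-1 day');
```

`start of month` rewinds 2001-12-03 to 2001-12-01.
Adding +15 months to 2001-12-01 gives 2003-03-01.
Going back 1 day from 2003-03-01 reaches 2003-02-28 (last day of February, 28 days).

2003-02-28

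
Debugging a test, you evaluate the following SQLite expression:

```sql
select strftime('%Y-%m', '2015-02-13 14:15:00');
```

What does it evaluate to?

2015-02

`%Y-%m` extracts the year-month: 2015-02.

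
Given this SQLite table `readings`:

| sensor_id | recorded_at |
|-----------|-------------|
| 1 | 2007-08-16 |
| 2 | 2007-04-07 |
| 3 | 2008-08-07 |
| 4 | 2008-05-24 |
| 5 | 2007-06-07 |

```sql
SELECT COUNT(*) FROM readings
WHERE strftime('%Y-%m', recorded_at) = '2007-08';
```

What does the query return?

Rows with year-month 2007-08: 2007-08-16 → 1.

1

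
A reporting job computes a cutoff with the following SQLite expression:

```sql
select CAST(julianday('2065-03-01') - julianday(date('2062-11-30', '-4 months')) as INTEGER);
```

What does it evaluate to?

945

Adding -4 months to 2062-11-30 gives 2062-07-30.
1 day remains in July 2062 after the 30th (31 − 30).
Full months from August 2062 through February 2065 contribute their day counts.
Then 1 day into March 2065.
Total: 1 + 31 + 30 + 31 + 30 + 31 + 31 + 28 + 31 + 30 + 31 + 30 + 31 + 31 + 30 + 31 + 30 + 31 + 31 + 29 + 31 + 30 + 31 + 30 + 31 + 31 + 30 + 31 + 30 + 31 + 31 + 28 + 1 = 945.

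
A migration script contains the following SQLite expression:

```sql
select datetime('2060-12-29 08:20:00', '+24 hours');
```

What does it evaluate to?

2060-12-30 08:20:00

+24 hours from 2060-12-29 08:20:00 is 2060-12-30 08:20:00 (crosses midnight).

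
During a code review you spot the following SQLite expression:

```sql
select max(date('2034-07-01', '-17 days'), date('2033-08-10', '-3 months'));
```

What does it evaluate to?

2034-06-14

date('2034-07-01', '-17 days') → 2034-06-14.
date('2033-08-10', '-3 months') → 2033-05-10.
Later of the two is 2034-06-14.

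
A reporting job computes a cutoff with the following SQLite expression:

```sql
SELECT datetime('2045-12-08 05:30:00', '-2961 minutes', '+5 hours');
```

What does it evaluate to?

2045-12-06 09:09:00

2961 minutes = 49h 21m; -2961 minutes from 2045-12-08 05:30:00 is 2045-12-06 04:09:00 (crosses midnight).
+5 hours from 2045-12-06 04:09:00 is 2045-12-06 09:09:00.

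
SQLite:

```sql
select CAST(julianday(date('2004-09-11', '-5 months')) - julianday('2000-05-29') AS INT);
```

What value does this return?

Adding -5 months to 2004-09-11 gives 2004-04-11.
2 days remain in May 2000 after the 29th (31 − 29).
Full months from June 2000 through March 2004 contribute their day counts.
Then 11 days into April 2004.
Total: 2 + 30 + 31 + 31 + 30 + 31 + 30 + 31 + 31 + 28 + 31 + 30 + 31 + 30 + 31 + 31 + 30 + 31 + 30 + 31 + 31 + 28 + 31 + 30 + 31 + 30 + 31 + 31 + 30 + 31 + 30 + 31 + 31 + 28 + 31 + 30 + 31 + 30 + 31 + 31 + 30 + 31 + 30 + 31 + 31 + 29 + 31 + 11 = 1413.

1413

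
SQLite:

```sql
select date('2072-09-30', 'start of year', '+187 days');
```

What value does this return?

2072-07-06

`start of year` rewinds 2072-09-30 to 2072-01-01.
Applying '+187 days' to 2072-01-01: counting 187 days forward gives 2072-07-06.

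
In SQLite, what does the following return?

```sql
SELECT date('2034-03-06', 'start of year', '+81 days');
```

`start of year` rewinds 2034-03-06 to 2034-01-01.
Applying '+81 days' to 2034-01-01: counting 81 days forward gives 2034-03-23.

2034-03-23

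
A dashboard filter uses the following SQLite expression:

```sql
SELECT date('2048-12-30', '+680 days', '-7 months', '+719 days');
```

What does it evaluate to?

2052-03-29

Applying '+680 days' to 2048-12-30: counting 680 days forward gives 2050-11-10.
Adding -7 months to 2050-11-10 gives 2050-04-10.
Applying '+719 days' to 2050-04-10: counting 719 days forward gives 2052-03-29.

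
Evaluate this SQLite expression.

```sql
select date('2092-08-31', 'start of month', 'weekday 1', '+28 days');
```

`start of month` rewinds 2092-08-31 to 2092-08-01.
`weekday 1` advances to the next Monday; 2092-08-01 is a Friday, so it moves forward to 2092-08-04.
August 2092 has 31 days; 27 remain after the 4th, so 28 days reach 2092-09-01.

2092-09-01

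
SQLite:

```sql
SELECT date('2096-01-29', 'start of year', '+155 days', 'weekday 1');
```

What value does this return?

2096-06-04

`start of year` rewinds 2096-01-29 to 2096-01-01.
Applying '+155 days' to 2096-01-01: counting 155 days forward gives 2096-06-04.
`weekday 1` advances to the next Monday; 2096-06-04 is already a Monday, so it stays at 2096-06-04.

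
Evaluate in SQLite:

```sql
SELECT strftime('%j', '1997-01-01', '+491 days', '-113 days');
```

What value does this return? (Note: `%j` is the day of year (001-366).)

First apply '+491 days', '-113 days': 1997-01-01 → 1998-01-14.
Day-of-year for 1998-01-14: days since 1998-01-01 inclusive = 14, zero-padded to 014.

014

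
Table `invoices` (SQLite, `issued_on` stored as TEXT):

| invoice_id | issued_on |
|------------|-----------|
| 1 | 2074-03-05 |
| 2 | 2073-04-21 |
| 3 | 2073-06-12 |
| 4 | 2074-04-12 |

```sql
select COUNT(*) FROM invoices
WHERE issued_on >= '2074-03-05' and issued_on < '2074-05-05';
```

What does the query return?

Rows in [2074-03-05, 2074-05-05): 2074-03-05, 2074-04-12 → 2 rows.

2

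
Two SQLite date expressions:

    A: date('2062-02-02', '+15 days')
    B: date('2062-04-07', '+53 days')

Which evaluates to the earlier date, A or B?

A = 2062-02-17.
B = 2062-05-30.
A is earlier.

A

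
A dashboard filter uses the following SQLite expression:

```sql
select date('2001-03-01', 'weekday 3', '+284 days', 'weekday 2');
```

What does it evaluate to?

2001-12-18

`weekday 3` advances to the next Wednesday; 2001-03-01 is a Thursday, so it moves forward to 2001-03-07.
Applying '+284 days' to 2001-03-07: counting 284 days forward gives 2001-12-16.
`weekday 2` advances to the next Tuesday; 2001-12-16 is a Sunday, so it moves forward to 2001-12-18.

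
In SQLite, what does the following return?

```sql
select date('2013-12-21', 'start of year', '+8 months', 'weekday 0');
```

`start of year` rewinds 2013-12-21 to 2013-01-01.
Adding +8 months to 2013-01-01 gives 2013-09-01.
`weekday 0` advances to the next Sunday; 2013-09-01 is already a Sunday, so it stays at 2013-09-01.

2013-09-01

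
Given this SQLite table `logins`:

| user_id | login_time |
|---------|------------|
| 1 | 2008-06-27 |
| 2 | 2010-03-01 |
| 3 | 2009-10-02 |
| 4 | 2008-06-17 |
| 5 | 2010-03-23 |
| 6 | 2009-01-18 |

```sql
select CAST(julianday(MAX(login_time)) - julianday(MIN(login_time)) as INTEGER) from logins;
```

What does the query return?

MIN = 2008-06-17, MAX = 2010-03-23.
13 days remain in June 2008 after the 17th (30 − 17).
Full months from July 2008 through February 2010 contribute their day counts.
Then 23 days into March 2010.
Total: 13 + 31 + 31 + 30 + 31 + 30 + 31 + 31 + 28 + 31 + 30 + 31 + 30 + 31 + 31 + 30 + 31 + 30 + 31 + 31 + 28 + 23 = 644.

644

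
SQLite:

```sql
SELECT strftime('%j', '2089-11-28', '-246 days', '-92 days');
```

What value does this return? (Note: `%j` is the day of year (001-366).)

360

First apply '-246 days', '-92 days': 2089-11-28 → 2088-12-25.
Day-of-year for 2088-12-25: days since 2088-01-01 inclusive = 360, zero-padded to 360.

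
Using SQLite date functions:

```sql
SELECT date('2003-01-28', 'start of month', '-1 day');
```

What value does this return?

2002-12-31

`start of month` rewinds 2003-01-28 to 2003-01-01.
Going back 1 day from 2003-01-01 reaches 2002-12-31 (last day of December, 31 days).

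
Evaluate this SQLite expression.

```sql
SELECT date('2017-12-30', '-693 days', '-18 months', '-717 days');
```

Applying '-693 days' to 2017-12-30: counting 693 days back gives 2016-02-06.
Adding -18 months to 2016-02-06 gives 2014-08-06.
Applying '-717 days' to 2014-08-06: counting 717 days back gives 2012-08-19.

2012-08-19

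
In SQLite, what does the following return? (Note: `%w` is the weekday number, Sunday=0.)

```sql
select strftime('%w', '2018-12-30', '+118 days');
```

6

First apply '+118 days': 2018-12-30 → 2019-04-27.
2019-04-27 is a Saturday; with Sunday=0 that is 6.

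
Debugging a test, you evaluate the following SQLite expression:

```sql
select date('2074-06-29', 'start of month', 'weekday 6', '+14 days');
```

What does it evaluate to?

`start of month` rewinds 2074-06-29 to 2074-06-01.
`weekday 6` advances to the next Saturday; 2074-06-01 is a Friday, so it moves forward to 2074-06-02.
Advancing 14 more days within June lands on 2074-06-16.

2074-06-16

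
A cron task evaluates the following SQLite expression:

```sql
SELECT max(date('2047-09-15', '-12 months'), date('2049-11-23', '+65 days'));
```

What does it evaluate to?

date('2047-09-15', '-12 months') → 2046-09-15.
date('2049-11-23', '+65 days') → 2050-01-27.
Later of the two is 2050-01-27.

2050-01-27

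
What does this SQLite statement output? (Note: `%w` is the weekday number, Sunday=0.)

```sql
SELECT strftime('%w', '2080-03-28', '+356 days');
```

First apply '+356 days': 2080-03-28 → 2081-03-19.
2081-03-19 is a Wednesday; with Sunday=0 that is 3.

3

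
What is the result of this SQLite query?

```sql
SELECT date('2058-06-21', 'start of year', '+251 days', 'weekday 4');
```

2058-09-12

`start of year` rewinds 2058-06-21 to 2058-01-01.
Applying '+251 days' to 2058-01-01: counting 251 days forward gives 2058-09-09.
`weekday 4` advances to the next Thursday; 2058-09-09 is a Monday, so it moves forward to 2058-09-12.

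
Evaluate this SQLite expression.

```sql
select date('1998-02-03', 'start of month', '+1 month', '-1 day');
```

`start of month` rewinds 1998-02-03 to 1998-02-01.
Adding +1 month to 1998-02-01 gives 1998-03-01.
Going back 1 day from 1998-03-01 reaches 1998-02-28 (last day of February, 28 days).

1998-02-28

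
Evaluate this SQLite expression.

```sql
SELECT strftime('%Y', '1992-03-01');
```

`%Y` extracts the 4-digit year: 1992.

1992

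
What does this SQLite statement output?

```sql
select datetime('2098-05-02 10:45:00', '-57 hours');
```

2098-04-30 01:45:00

-57 hours from 2098-05-02 10:45:00 is 2098-04-30 01:45:00 (crosses midnight).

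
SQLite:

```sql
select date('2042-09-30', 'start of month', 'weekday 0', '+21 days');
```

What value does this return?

2042-09-28

`start of month` rewinds 2042-09-30 to 2042-09-01.
`weekday 0` advances to the next Sunday; 2042-09-01 is a Monday, so it moves forward to 2042-09-07.
Advancing 21 more days within September lands on 2042-09-28.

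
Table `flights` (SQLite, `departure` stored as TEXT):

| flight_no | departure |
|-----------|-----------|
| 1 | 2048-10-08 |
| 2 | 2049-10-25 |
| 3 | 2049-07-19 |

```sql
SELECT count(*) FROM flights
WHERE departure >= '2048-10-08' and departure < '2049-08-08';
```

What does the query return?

Rows in [2048-10-08, 2049-08-08): 2048-10-08, 2049-07-19 → 2 rows.

2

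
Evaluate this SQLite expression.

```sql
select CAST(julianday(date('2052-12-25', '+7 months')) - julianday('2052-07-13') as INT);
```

377

Adding +7 months to 2052-12-25 gives 2053-07-25.
18 days remain in July 2052 after the 13th (31 − 13).
Full months from August 2052 through June 2053 contribute their day counts.
Then 25 days into July 2053.
Total: 18 + 31 + 30 + 31 + 30 + 31 + 31 + 28 + 31 + 30 + 31 + 30 + 25 = 377.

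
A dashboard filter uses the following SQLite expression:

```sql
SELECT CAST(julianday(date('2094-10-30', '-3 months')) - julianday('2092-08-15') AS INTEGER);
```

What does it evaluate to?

Adding -3 months to 2094-10-30 gives 2094-07-30.
16 days remain in August 2092 after the 15th (31 − 15).
Full months from September 2092 through June 2094 contribute their day counts.
Then 30 days into July 2094.
Total: 16 + 30 + 31 + 30 + 31 + 31 + 28 + 31 + 30 + 31 + 30 + 31 + 31 + 30 + 31 + 30 + 31 + 31 + 28 + 31 + 30 + 31 + 30 + 30 = 714.

714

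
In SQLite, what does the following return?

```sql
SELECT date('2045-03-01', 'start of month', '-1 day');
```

`start of month` rewinds 2045-03-01 to 2045-03-01.
Going back 1 day from 2045-03-01 reaches 2045-02-28 (last day of February, 28 days).

2045-02-28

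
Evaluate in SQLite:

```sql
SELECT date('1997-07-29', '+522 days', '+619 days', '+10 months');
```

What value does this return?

Applying '+522 days' to 1997-07-29: counting 522 days forward gives 1999-01-02.
Applying '+619 days' to 1999-01-02: counting 619 days forward gives 2000-09-12.
Adding +10 months to 2000-09-12 gives 2001-07-12.

2001-07-12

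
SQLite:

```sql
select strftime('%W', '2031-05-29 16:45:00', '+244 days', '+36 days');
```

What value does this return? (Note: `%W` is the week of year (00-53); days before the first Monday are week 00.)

First apply '+244 days', '+36 days': 2031-05-29 16:45:00 → 2032-03-04 16:45:00.
2032-03-04 is a Thursday. SQLite's %W counts Mondays since the year started; the result is 09.

09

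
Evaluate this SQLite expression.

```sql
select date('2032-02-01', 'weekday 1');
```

`weekday 1` advances to the next Monday; 2032-02-01 is a Sunday, so it moves forward to 2032-02-02.

2032-02-02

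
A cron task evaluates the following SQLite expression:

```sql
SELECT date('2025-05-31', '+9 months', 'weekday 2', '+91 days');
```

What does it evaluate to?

2026-06-02

Adding +9 months to 2025-05-31 targets 2026-02-31. February 2026 has only 28 days, so SQLite normalizes the 3-day overflow forward to 2026-03-03.
`weekday 2` advances to the next Tuesday; 2026-03-03 is already a Tuesday, so it stays at 2026-03-03.
Applying '+91 days' to 2026-03-03: counting 91 days forward gives 2026-06-02.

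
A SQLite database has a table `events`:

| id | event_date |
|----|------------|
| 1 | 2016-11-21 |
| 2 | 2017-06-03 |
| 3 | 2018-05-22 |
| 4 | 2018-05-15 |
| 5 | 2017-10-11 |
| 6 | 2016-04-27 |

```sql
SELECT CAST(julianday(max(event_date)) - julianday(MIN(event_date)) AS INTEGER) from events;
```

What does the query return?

MIN = 2016-04-27, MAX = 2018-05-22.
3 days remain in April 2016 after the 27th (30 − 27).
Full months from May 2016 through April 2018 contribute their day counts.
Then 22 days into May 2018.
Total: 3 + 31 + 30 + 31 + 31 + 30 + 31 + 30 + 31 + 31 + 28 + 31 + 30 + 31 + 30 + 31 + 31 + 30 + 31 + 30 + 31 + 31 + 28 + 31 + 30 + 22 = 755.

755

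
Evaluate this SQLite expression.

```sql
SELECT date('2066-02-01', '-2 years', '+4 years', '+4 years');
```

2072-02-01

Adding -2 years to 2066-02-01 gives 2064-02-01.
Adding +4 years to 2064-02-01 gives 2068-02-01.
Adding +4 years to 2068-02-01 gives 2072-02-01.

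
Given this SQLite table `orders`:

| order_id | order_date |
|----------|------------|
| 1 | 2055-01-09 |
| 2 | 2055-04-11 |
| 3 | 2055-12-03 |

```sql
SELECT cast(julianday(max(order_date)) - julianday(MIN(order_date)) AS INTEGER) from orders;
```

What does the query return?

MIN = 2055-01-09, MAX = 2055-12-03.
22 days remain in January 2055 after the 9th (31 − 9).
Full months from February 2055 through November 2055 contribute their day counts.
Then 3 days into December 2055.
Total: 22 + 28 + 31 + 30 + 31 + 30 + 31 + 31 + 30 + 31 + 30 + 3 = 328.

328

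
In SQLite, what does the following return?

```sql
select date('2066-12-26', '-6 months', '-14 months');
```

Adding -6 months to 2066-12-26 gives 2066-06-26.
Adding -14 months to 2066-06-26 gives 2065-04-26.

2065-04-26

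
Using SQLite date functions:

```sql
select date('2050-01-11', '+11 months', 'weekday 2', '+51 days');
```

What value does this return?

Adding +11 months to 2050-01-11 gives 2050-12-11.
`weekday 2` advances to the next Tuesday; 2050-12-11 is a Sunday, so it moves forward to 2050-12-13.
Applying '+51 days' to 2050-12-13: counting 51 days forward gives 2051-02-02.

2051-02-02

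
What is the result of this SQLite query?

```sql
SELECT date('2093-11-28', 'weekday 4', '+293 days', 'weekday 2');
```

`weekday 4` advances to the next Thursday; 2093-11-28 is a Saturday, so it moves forward to 2093-12-03.
Applying '+293 days' to 2093-12-03: counting 293 days forward gives 2094-09-22.
`weekday 2` advances to the next Tuesday; 2094-09-22 is a Wednesday, so it moves forward to 2094-09-28.

2094-09-28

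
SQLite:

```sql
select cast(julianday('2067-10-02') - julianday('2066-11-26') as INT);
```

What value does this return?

4 days remain in November 2066 after the 26th (30 − 26).
Full months from December 2066 through September 2067 contribute their day counts.
Then 2 days into October 2067.
Total: 4 + 31 + 31 + 28 + 31 + 30 + 31 + 30 + 31 + 31 + 30 + 2 = 310.

310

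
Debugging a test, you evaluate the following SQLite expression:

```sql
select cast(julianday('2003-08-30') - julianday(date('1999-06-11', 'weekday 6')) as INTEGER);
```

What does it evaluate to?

1540

`weekday 6` advances to the next Saturday; 1999-06-11 is a Friday, so it moves forward to 1999-06-12.
18 days remain in June 1999 after the 12th (30 − 12).
Full months from July 1999 through July 2003 contribute their day counts.
Then 30 days into August 2003.
Total: 18 + 31 + 31 + 30 + 31 + 30 + 31 + 31 + 29 + 31 + 30 + 31 + 30 + 31 + 31 + 30 + 31 + 30 + 31 + 31 + 28 + 31 + 30 + 31 + 30 + 31 + 31 + 30 + 31 + 30 + 31 + 31 + 28 + 31 + 30 + 31 + 30 + 31 + 31 + 30 + 31 + 30 + 31 + 31 + 28 + 31 + 30 + 31 + 30 + 31 + 30 = 1540.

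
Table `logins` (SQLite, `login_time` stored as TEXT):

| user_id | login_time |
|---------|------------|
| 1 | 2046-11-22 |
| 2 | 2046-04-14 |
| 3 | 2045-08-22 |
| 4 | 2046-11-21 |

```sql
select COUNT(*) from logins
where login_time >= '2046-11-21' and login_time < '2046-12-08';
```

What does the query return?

Rows in [2046-11-21, 2046-12-08): 2046-11-22, 2046-11-21 → 2 rows.

2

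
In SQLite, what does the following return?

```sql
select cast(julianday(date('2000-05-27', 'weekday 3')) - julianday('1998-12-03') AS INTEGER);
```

`weekday 3` advances to the next Wednesday; 2000-05-27 is a Saturday, so it moves forward to 2000-05-31.
28 days remain in December 1998 after the 3rd (31 − 3).
Full months from January 1999 through April 2000 contribute their day counts.
Then 31 days into May 2000.
Total: 28 + 31 + 28 + 31 + 30 + 31 + 30 + 31 + 31 + 30 + 31 + 30 + 31 + 31 + 29 + 31 + 30 + 31 = 545.

545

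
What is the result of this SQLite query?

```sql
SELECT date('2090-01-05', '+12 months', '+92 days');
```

Adding +12 months to 2090-01-05 gives 2091-01-05.
Applying '+92 days' to 2091-01-05: counting 92 days forward gives 2091-04-07.

2091-04-07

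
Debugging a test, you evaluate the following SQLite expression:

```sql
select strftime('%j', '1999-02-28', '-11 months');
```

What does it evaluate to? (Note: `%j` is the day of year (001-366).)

087

First apply '-11 months': 1999-02-28 → 1998-03-28.
Day-of-year for 1998-03-28: days since 1998-01-01 inclusive = 87, zero-padded to 087.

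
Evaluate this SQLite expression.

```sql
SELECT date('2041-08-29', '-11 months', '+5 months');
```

2041-03-01

Adding -11 months to 2041-08-29 gives 2040-09-29.
Adding +5 months to 2040-09-29 targets 2041-02-29. February 2041 has only 28 days, so SQLite normalizes the 1-day overflow forward to 2041-03-01.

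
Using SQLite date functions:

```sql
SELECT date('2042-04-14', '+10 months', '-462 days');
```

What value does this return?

2041-11-09

Adding +10 months to 2042-04-14 gives 2043-02-14.
Applying '-462 days' to 2043-02-14: counting 462 days back gives 2041-11-09.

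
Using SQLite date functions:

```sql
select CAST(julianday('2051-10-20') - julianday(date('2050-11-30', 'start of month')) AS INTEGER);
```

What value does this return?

353

`start of month` rewinds 2050-11-30 to 2050-11-01.
29 days remain in November 2050 after the 1st (30 − 1).
Full months from December 2050 through September 2051 contribute their day counts.
Then 20 days into October 2051.
Total: 29 + 31 + 31 + 28 + 31 + 30 + 31 + 30 + 31 + 31 + 30 + 20 = 353.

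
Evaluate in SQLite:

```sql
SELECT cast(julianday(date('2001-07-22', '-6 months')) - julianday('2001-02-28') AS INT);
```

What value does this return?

-37

Adding -6 months to 2001-07-22 gives 2001-01-22.
9 days remain in January 2001 after the 22nd (31 − 22).
Then 28 days into February 2001.
Total: 9 + 28 = 37.
The subtraction is earlier − later, so the result is −37 → -37.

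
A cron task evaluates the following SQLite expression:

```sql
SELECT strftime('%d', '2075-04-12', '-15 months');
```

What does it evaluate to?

First apply '-15 months': 2075-04-12 → 2074-01-12.
`%d` extracts the 2-digit day of month: 12.

12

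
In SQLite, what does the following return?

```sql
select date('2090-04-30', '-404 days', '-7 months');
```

2088-08-22

Applying '-404 days' to 2090-04-30: counting 404 days back gives 2089-03-22.
Adding -7 months to 2089-03-22 gives 2088-08-22.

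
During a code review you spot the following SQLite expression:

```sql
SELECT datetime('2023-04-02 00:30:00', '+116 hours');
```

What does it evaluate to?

+116 hours from 2023-04-02 00:30:00 is 2023-04-06 20:30:00 (crosses midnight).

2023-04-06 20:30:00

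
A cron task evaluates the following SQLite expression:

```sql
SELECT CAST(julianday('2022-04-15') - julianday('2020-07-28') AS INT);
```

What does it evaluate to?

626

3 days remain in July 2020 after the 28th (31 − 28).
Full months from August 2020 through March 2022 contribute their day counts.
Then 15 days into April 2022.
Total: 3 + 31 + 30 + 31 + 30 + 31 + 31 + 28 + 31 + 30 + 31 + 30 + 31 + 31 + 30 + 31 + 30 + 31 + 31 + 28 + 31 + 15 = 626.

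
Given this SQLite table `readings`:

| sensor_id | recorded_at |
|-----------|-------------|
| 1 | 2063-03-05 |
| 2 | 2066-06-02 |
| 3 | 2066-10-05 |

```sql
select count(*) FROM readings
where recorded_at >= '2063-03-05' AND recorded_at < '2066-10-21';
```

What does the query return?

Rows in [2063-03-05, 2066-10-21): 2063-03-05, 2066-06-02, 2066-10-05 → 3 rows.

3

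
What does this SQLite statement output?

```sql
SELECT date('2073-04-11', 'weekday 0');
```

`weekday 0` advances to the next Sunday; 2073-04-11 is a Tuesday, so it moves forward to 2073-04-16.

2073-04-16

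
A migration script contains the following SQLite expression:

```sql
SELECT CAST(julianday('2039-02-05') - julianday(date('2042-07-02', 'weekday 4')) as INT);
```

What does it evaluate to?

`weekday 4` advances to the next Thursday; 2042-07-02 is a Wednesday, so it moves forward to 2042-07-03.
23 days remain in February 2039 after the 5th (28 − 5).
Full months from March 2039 through June 2042 contribute their day counts.
Then 3 days into July 2042.
Total: 23 + 31 + 30 + 31 + 30 + 31 + 31 + 30 + 31 + 30 + 31 + 31 + 29 + 31 + 30 + 31 + 30 + 31 + 31 + 30 + 31 + 30 + 31 + 31 + 28 + 31 + 30 + 31 + 30 + 31 + 31 + 30 + 31 + 30 + 31 + 31 + 28 + 31 + 30 + 31 + 30 + 3 = 1244.
The subtraction is earlier − later, so the result is −1244 → -1244.

-1244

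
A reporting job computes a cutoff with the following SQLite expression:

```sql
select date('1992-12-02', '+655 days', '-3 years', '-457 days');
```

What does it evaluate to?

1990-06-18

Applying '+655 days' to 1992-12-02: counting 655 days forward gives 1994-09-18.
Adding -3 years to 1994-09-18 gives 1991-09-18.
Applying '-457 days' to 1991-09-18: counting 457 days back gives 1990-06-18.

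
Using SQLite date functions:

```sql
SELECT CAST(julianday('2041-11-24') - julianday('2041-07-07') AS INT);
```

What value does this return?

140

24 days remain in July 2041 after the 7th (31 − 7).
August 2041: 31 days.
September 2041: 30 days.
October 2041: 31 days.
Then 24 days into November 2041.
Total: 24 + 31 + 30 + 31 + 24 = 140.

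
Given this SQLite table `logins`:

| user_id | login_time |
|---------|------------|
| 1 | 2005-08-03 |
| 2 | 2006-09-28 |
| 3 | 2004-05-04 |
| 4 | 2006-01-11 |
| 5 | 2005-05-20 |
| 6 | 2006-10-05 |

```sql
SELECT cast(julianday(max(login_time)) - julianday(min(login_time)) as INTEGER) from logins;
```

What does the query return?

884

MIN = 2004-05-04, MAX = 2006-10-05.
27 days remain in May 2004 after the 4th (31 − 4).
Full months from June 2004 through September 2006 contribute their day counts.
Then 5 days into October 2006.
Total: 27 + 30 + 31 + 31 + 30 + 31 + 30 + 31 + 31 + 28 + 31 + 30 + 31 + 30 + 31 + 31 + 30 + 31 + 30 + 31 + 31 + 28 + 31 + 30 + 31 + 30 + 31 + 31 + 30 + 5 = 884.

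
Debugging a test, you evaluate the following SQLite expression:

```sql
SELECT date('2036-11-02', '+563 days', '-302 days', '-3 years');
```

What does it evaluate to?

2034-07-21

Applying '+563 days' to 2036-11-02: counting 563 days forward gives 2038-05-19.
Applying '-302 days' to 2038-05-19: counting 302 days back gives 2037-07-21.
Adding -3 years to 2037-07-21 gives 2034-07-21.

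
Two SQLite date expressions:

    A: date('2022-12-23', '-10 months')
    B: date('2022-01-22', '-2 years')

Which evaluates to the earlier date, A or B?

A = 2022-02-23.
B = 2020-01-22.
B is earlier.

B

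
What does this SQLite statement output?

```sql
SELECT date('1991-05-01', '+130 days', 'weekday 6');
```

1991-09-14

Applying '+130 days' to 1991-05-01: counting 130 days forward gives 1991-09-08.
`weekday 6` advances to the next Saturday; 1991-09-08 is a Sunday, so it moves forward to 1991-09-14.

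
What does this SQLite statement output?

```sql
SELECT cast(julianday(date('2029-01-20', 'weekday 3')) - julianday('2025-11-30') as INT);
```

`weekday 3` advances to the next Wednesday; 2029-01-20 is a Saturday, so it moves forward to 2029-01-24.
0 days remain in November 2025 after the 30th (30 − 30).
Full months from December 2025 through December 2028 contribute their day counts.
Then 24 days into January 2029.
Total: 0 + 31 + 31 + 28 + 31 + 30 + 31 + 30 + 31 + 31 + 30 + 31 + 30 + 31 + 31 + 28 + 31 + 30 + 31 + 30 + 31 + 31 + 30 + 31 + 30 + 31 + 31 + 29 + 31 + 30 + 31 + 30 + 31 + 31 + 30 + 31 + 30 + 31 + 24 = 1151.

1151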